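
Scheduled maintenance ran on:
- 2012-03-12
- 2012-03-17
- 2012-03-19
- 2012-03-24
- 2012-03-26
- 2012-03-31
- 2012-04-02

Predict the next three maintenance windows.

2012-04-07, 2012-04-09, 2012-04-14

Every event lands on a Monday or Saturday (gaps cycle 5, 2, 5, 2, 5, 2).
So the schedule is: every Monday and Saturday.
The following Saturday is 2012-04-07.
The following Monday is 2012-04-09.
The following Saturday is 2012-04-14.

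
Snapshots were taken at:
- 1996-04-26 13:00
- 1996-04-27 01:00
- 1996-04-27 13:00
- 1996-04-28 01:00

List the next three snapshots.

1996-04-28 13:00, 1996-04-29 01:00, 1996-04-29 13:00

The interval is a steady 12 hours (12, 12, 12).
1996-04-28 01:00 + 12 h = 1996-04-28 13:00.
1996-04-28 13:00 + 12 h = 1996-04-29 01:00.
1996-04-29 01:00 + 12 h = 1996-04-29 13:00.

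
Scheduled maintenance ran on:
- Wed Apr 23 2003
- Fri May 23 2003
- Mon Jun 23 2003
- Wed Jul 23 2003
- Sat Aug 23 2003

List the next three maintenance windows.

The day-of-month is always 23 (30, 31, 30, 31 days between events).
So this recurs on the 23rd of each month.
Next: September 2003 → Tue Sep 23 2003.
October 2003: Thu Oct 23 2003.
Next: November 2003 → Sun Nov 23 2003.

Tue Sep 23 2003, Thu Oct 23 2003, Sun Nov 23 2003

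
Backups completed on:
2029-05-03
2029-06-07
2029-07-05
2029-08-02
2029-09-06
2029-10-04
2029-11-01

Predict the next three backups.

2029-12-06, 2030-01-03, 2030-02-07

These are Thursdays at 28- or 35-day spacing (35, 28, 28, 35, 28, 28).
The pattern: 1st Thursday of the month.
December 2029 — 1st Thursday is 2029-12-06.
1st Thursday of January 2030: 2030-01-03.
1st Thursday of February 2030: 2030-02-07.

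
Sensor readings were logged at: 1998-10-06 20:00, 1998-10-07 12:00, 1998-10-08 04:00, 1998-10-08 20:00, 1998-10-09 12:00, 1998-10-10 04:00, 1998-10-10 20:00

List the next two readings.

1998-10-11 12:00, 1998-10-12 04:00

The interval is a steady 16 hours (16, 16, 16, 16, 16, 16).
1998-10-10 20:00 + 16 h = 1998-10-11 12:00.
1998-10-11 12:00 + 16 h = 1998-10-12 04:00.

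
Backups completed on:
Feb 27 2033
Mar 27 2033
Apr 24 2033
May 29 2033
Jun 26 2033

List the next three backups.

These are Sundays with 28, 28, 35, 28-day gaps.
Each is the final Sunday of its month — May 29 2033 is past the 28th, so '4th Sunday' doesn't fit.
July 2033 ends with Sunday Jul 31 2033.
August 2033 ends with Sunday Aug 28 2033.
September 2033 ends with Sunday Sep 25 2033.

Jul 31 2033, Aug 28 2033, Sep 25 2033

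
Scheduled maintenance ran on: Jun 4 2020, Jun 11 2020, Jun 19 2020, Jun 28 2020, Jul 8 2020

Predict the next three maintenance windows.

The spacing grows by 1 each time: 7, 8, 9, 10 days.
Next gap: 11 days. Jul 8 2020 + 11 days = Jul 19 2020.
Next gap: 12 days. Jul 19 2020 + 12 days = Jul 31 2020.
Next gap: 13 days. Jul 31 2020 + 13 days = Aug 13 2020.

Jul 19 2020, Jul 31 2020, Aug 13 2020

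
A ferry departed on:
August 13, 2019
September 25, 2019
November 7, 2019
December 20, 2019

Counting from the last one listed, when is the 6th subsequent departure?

The spacing is 43, 43, 43 days — always 43 days.
December 20, 2019 + 43 days = February 1, 2020.
February 1, 2020 + 43 days = March 15, 2020.
March 15, 2020 + 43 days = April 27, 2020.
April 27, 2020 + 43 days = June 9, 2020.
June 9, 2020 + 43 days = July 22, 2020.
July 22, 2020 + 43 days = September 3, 2020.

September 3, 2020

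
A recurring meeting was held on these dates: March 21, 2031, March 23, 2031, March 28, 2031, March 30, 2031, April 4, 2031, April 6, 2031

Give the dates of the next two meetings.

April 11, 2031; April 13, 2031

Gaps: 2, 5, 2, 5, 2 days — not constant, but cyclic with period 2.
The events fall on every Friday and Sunday.
The following Friday is April 11, 2031.
The following Sunday is April 13, 2031.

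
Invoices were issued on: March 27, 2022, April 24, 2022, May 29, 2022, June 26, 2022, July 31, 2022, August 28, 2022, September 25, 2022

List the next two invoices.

October 30, 2022; November 27, 2022

All Sundays; the gaps (28, 35, 28, 35, 28, 28) vary with month length.
This is the last Sunday of each month.
October 2022 ends with Sunday October 30, 2022.
November 2022 ends with Sunday November 27, 2022.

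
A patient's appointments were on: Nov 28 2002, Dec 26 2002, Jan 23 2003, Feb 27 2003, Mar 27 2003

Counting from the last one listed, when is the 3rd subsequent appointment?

All dates are Thursdays, 28, 28, 35, 28 days apart.
Specifically, the 4th Thursday of each month.
4th Thursday of April 2003: Apr 24 2003.
4th Thursday of May 2003: May 22 2003.
June 2003 — 4th Thursday is Jun 26 2003.

Jun 26 2003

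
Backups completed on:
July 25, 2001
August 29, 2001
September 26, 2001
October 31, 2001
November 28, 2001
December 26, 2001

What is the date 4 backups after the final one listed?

April 24, 2002

These are Wednesdays with 35, 28, 35, 28, 28-day gaps.
Each is the final Wednesday of its month — August 29, 2001 is past the 28th, so '4th Wednesday' doesn't fit.
January 2002 ends with Wednesday January 30, 2002.
February 2002 ends with Wednesday February 27, 2002.
Last Wednesday of March 2002: March 27, 2002.
Last Wednesday of April 2002: April 24, 2002.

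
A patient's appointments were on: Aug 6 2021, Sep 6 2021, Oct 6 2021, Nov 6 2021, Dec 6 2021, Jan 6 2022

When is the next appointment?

Each date is the 6th; the gaps (31, 30, 31, 30, 31) track the month lengths.
The rule is the 6th of each month.
Next: February 2022 → Feb 6 2022.

Feb 6 2022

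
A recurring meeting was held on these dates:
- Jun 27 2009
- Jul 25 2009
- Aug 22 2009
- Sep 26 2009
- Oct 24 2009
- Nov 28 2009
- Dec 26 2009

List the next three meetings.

Jan 23 2010, Feb 27 2010, Mar 27 2010

These are Saturdays at 28- or 35-day spacing (28, 28, 35, 28, 35, 28).
The pattern: 4th Saturday of the month.
January 2010 — 4th Saturday is Jan 23 2010.
February 2010 — 4th Saturday is Feb 27 2010.
March 2010 — 4th Saturday is Mar 27 2010.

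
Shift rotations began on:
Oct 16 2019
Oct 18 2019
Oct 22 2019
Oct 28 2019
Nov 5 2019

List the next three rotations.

Nov 15 2019, Nov 27 2019, Dec 11 2019

The spacing grows by 2 each time: 2, 4, 6, 8 days.
Next gap: 10 days. Nov 5 2019 + 10 days = Nov 15 2019.
Next gap: 12 days. Nov 15 2019 + 12 days = Nov 27 2019.
Next gap: 14 days. Nov 27 2019 + 14 days = Dec 11 2019.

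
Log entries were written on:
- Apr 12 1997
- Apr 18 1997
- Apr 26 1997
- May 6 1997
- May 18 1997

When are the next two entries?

Intervals are 6, 8, 10, 12 days — an arithmetic progression with common difference 2.
Next gap: 14 days. May 18 1997 + 14 days = Jun 1 1997.
Next gap: 16 days. Jun 1 1997 + 16 days = Jun 17 1997.

Jun 1 1997, Jun 17 1997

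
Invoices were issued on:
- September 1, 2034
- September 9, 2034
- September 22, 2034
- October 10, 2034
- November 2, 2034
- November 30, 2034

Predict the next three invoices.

January 2, 2035; February 9, 2035; March 24, 2035

Intervals are 8, 13, 18, 23, 28 days — an arithmetic progression with common difference 5.
Next gap: 33 days. November 30, 2034 + 33 days = January 2, 2035.
Next gap: 38 days. January 2, 2035 + 38 days = February 9, 2035.
Next gap: 43 days. February 9, 2035 + 43 days = March 24, 2035.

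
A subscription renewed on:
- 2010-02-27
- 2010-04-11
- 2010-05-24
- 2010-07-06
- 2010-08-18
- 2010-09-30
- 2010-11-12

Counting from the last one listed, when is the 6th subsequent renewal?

2011-07-28

Gaps between consecutive events: 43, 43, 43, 43, 43, 43 days — a constant 43-day interval.
2010-11-12 + 43 days = 2010-12-25.
2010-12-25 + 43 days = 2011-02-06.
2011-02-06 + 43 days = 2011-03-21.
2011-03-21 + 43 days = 2011-05-03.
2011-05-03 + 43 days = 2011-06-15.
2011-06-15 + 43 days = 2011-07-28.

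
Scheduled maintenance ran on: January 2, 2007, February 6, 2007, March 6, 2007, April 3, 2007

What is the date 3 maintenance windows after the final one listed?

Gaps: 35, 28, 28 days — a mix of 28 and 35. Every date is a Tuesday.
Each is the 1st Tuesday of its month.
1st Tuesday of May 2007: May 1, 2007.
1st Tuesday of June 2007: June 5, 2007.
July 2007 — 1st Tuesday is July 3, 2007.

July 3, 2007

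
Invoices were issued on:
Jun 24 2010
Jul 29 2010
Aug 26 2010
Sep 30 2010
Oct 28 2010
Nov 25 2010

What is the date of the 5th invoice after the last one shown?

Apr 28 2011

These are Thursdays with 35, 28, 35, 28, 28-day gaps.
Each is the final Thursday of its month — Jul 29 2010 is past the 28th, so '4th Thursday' doesn't fit.
Last Thursday of December 2010: Dec 30 2010.
January 2011 ends with Thursday Jan 27 2011.
Last Thursday of February 2011: Feb 24 2011.
March 2011 ends with Thursday Mar 31 2011.
April 2011 ends with Thursday Apr 28 2011.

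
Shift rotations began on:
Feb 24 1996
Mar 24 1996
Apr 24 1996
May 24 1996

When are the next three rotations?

Jun 24 1996, Jul 24 1996, Aug 24 1996

Gaps: 29, 31, 30 days — not constant. Every event is on the 24th of the month.
Pattern: the 24th of each month.
June 1996: Jun 24 1996.
July 1996: Jul 24 1996.
Next: August 1996 → Aug 24 1996.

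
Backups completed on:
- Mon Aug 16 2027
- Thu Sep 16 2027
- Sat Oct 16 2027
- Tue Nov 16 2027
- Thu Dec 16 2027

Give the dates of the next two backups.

Sun Jan 16 2028, Wed Feb 16 2028

Gaps: 31, 30, 31, 30 days — not constant. Every event is on the 16th of the month.
Pattern: the 16th of each month.
Next: January 2028 → Sun Jan 16 2028.
Next: February 2028 → Wed Feb 16 2028.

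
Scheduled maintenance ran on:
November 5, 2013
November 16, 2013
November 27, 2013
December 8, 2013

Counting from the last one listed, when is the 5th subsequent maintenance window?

February 1, 2014

Every event comes 11 days after the last (11, 11, 11).
December 8, 2013 + 11 days = December 19, 2013.
December 19, 2013 + 11 days = December 30, 2013.
December 30, 2013 + 11 days = January 10, 2014.
January 10, 2014 + 11 days = January 21, 2014.
January 21, 2014 + 11 days = February 1, 2014.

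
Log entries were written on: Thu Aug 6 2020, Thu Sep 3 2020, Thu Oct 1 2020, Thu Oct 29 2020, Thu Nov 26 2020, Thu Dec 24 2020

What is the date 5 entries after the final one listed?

The spacing is 28, 28, 28, 28, 28 days — always 28 days.
Thu Dec 24 2020 + 28 days = Thu Jan 21 2021.
Thu Jan 21 2021 + 28 days = Thu Feb 18 2021.
Thu Feb 18 2021 + 28 days = Thu Mar 18 2021.
Thu Mar 18 2021 + 28 days = Thu Apr 15 2021.
Thu Apr 15 2021 + 28 days = Thu May 13 2021.

Thu May 13 2021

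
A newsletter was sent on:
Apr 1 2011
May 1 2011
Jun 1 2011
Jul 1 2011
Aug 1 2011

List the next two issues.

Sep 1 2011, Oct 1 2011

Gaps: 30, 31, 30, 31 days — not constant. Every event is on the 1st of the month.
Pattern: the 1st of each month.
September 2011: Sep 1 2011.
October 2011: Oct 1 2011.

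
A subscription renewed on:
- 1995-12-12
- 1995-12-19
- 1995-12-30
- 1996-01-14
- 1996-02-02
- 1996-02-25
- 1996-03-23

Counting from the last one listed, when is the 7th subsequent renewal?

1997-01-18

Gaps: 7, 11, 15, 19, 23, 27 days — each gap is 4 larger than the previous one.
Next gap: 31 days. 1996-03-23 + 31 days = 1996-04-23.
Next gap: 35 days. 1996-04-23 + 35 days = 1996-05-28.
Next gap: 39 days. 1996-05-28 + 39 days = 1996-07-06.
Next gap: 43 days. 1996-07-06 + 43 days = 1996-08-18.
Next gap: 47 days. 1996-08-18 + 47 days = 1996-10-04.
Next gap: 51 days. 1996-10-04 + 51 days = 1996-11-24.
Next gap: 55 days. 1996-11-24 + 55 days = 1997-01-18.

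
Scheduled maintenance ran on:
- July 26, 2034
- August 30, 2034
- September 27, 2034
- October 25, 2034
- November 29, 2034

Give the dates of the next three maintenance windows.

December 27, 2034; January 31, 2035; February 28, 2035

These are Wednesdays with 35, 28, 28, 35-day gaps.
Each is the final Wednesday of its month — August 30, 2034 is past the 28th, so '4th Wednesday' doesn't fit.
Last Wednesday of December 2034: December 27, 2034.
Last Wednesday of January 2035: January 31, 2035.
Last Wednesday of February 2035: February 28, 2035.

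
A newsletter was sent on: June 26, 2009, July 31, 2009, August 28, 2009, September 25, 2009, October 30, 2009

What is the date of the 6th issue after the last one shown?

Every date is a Friday; gaps 35, 28, 28, 35 days.
Each is the last Friday of its month (at least one falls on the 29th or later, ruling out '4th Friday').
November 2009 ends with Friday November 27, 2009.
Last Friday of December 2009: December 25, 2009.
January 2010 ends with Friday January 29, 2010.
February 2010 ends with Friday February 26, 2010.
Last Friday of March 2010: March 26, 2010.
Last Friday of April 2010: April 30, 2010.

April 30, 2010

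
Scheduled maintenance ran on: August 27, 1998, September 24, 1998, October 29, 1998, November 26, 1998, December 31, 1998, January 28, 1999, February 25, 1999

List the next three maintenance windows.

March 25, 1999; April 29, 1999; May 27, 1999

Every date is a Thursday; gaps 28, 35, 28, 35, 28, 28 days.
Each is the last Thursday of its month (at least one falls on the 29th or later, ruling out '4th Thursday').
March 1999 ends with Thursday March 25, 1999.
April 1999 ends with Thursday April 29, 1999.
May 1999 ends with Thursday May 27, 1999.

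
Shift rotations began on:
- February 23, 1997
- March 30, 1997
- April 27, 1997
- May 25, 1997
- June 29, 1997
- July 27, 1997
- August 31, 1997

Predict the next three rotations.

September 28, 1997; October 26, 1997; November 30, 1997

These are Sundays with 35, 28, 28, 35, 28, 35-day gaps.
Each is the final Sunday of its month — March 30, 1997 is past the 28th, so '4th Sunday' doesn't fit.
September 1997 ends with Sunday September 28, 1997.
Last Sunday of October 1997: October 26, 1997.
Last Sunday of November 1997: November 30, 1997.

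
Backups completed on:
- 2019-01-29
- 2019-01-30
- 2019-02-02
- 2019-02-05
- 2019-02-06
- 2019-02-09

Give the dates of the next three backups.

The gap pattern 1, 3, 3, 1, 3 repeats every 3 events.
These are the Tuesdays, Wednesdays and Saturdays of each week.
Next Tuesday: 2019-02-12.
Next Wednesday: 2019-02-13.
The following Saturday is 2019-02-16.

2019-02-12, 2019-02-13, 2019-02-16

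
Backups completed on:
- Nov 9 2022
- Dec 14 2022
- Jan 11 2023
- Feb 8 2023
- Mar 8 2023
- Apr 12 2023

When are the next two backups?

May 10 2023, Jun 14 2023

Gaps: 35, 28, 28, 28, 35 days — a mix of 28 and 35. Every date is a Wednesday.
Each is the 2nd Wednesday of its month.
May 2023 — 2nd Wednesday is May 10 2023.
June 2023 — 2nd Wednesday is Jun 14 2023.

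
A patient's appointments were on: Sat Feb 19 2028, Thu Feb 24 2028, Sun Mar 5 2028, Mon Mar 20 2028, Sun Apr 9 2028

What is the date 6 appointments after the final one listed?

Gaps: 5, 10, 15, 20 days — each gap is 5 larger than the previous one.
Next gap: 25 days. Sun Apr 9 2028 + 25 days = Thu May 4 2028.
Next gap: 30 days. Thu May 4 2028 + 30 days = Sat Jun 3 2028.
Next gap: 35 days. Sat Jun 3 2028 + 35 days = Sat Jul 8 2028.
Next gap: 40 days. Sat Jul 8 2028 + 40 days = Thu Aug 17 2028.
Next gap: 45 days. Thu Aug 17 2028 + 45 days = Sun Oct 1 2028.
Next gap: 50 days. Sun Oct 1 2028 + 50 days = Mon Nov 20 2028.

Mon Nov 20 2028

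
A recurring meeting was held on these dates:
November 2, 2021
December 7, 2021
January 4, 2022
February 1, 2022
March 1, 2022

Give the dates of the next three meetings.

These are Tuesdays at 28- or 35-day spacing (35, 28, 28, 28).
The pattern: 1st Tuesday of the month.
April 2022 — 1st Tuesday is April 5, 2022.
May 2022 — 1st Tuesday is May 3, 2022.
June 2022 — 1st Tuesday is June 7, 2022.

April 5, 2022; May 3, 2022; June 7, 2022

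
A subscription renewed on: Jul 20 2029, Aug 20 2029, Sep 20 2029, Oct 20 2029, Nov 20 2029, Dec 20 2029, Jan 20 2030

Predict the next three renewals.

Gaps: 31, 31, 30, 31, 30, 31 days — not constant. Every event is on the 20th of the month.
Pattern: the 20th of each month.
Next: February 2030 → Feb 20 2030.
Next: March 2030 → Mar 20 2030.
April 2030: Apr 20 2030.

Feb 20 2030, Mar 20 2030, Apr 20 2030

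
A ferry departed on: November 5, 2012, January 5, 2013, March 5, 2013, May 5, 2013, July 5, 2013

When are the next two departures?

Each date is the 5th; the gaps (61, 59, 61, 61) track the month lengths.
The rule is the 5th of every 2 months.
September 2013: September 5, 2013.
Next: November 2013 → November 5, 2013.

September 5, 2013; November 5, 2013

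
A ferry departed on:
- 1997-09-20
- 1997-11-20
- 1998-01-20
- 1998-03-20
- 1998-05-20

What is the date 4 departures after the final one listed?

1999-01-20

Each date is the 20th; the gaps (61, 61, 59, 61) track the month lengths.
The rule is the 20th of every 2 months.
July 1998: 1998-07-20.
Next: September 1998 → 1998-09-20.
November 1998: 1998-11-20.
Next: January 1999 → 1999-01-20.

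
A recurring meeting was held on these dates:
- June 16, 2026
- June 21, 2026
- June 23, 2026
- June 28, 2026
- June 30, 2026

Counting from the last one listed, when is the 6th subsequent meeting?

July 21, 2026

Every event lands on a Tuesday or Sunday (gaps cycle 5, 2, 5, 2).
So the schedule is: every Tuesday and Sunday.
Next Sunday: July 5, 2026.
Next Tuesday: July 7, 2026.
The following Sunday is July 12, 2026.
The following Tuesday is July 14, 2026.
Next Sunday: July 19, 2026.
Next Tuesday: July 21, 2026.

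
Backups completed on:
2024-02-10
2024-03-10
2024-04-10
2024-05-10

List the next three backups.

2024-06-10, 2024-07-10, 2024-08-10

Gaps: 29, 31, 30 days — not constant. Every event is on the 10th of the month.
Pattern: the 10th of each month.
Next: June 2024 → 2024-06-10.
Next: July 2024 → 2024-07-10.
August 2024: 2024-08-10.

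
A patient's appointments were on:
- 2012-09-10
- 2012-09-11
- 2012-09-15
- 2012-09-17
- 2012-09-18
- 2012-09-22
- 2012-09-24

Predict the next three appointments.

2012-09-25, 2012-09-29, 2012-10-01

Every event lands on a Monday or Tuesday or Saturday (gaps cycle 1, 4, 2, 1, 4, 2).
So the schedule is: every Monday, Tuesday and Saturday.
The following Tuesday is 2012-09-25.
The following Saturday is 2012-09-29.
The following Monday is 2012-10-01.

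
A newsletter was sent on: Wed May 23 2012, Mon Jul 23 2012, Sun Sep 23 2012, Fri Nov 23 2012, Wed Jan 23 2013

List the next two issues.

The day-of-month is always 23 (61, 62, 61, 61 days between events).
So this recurs on the 23rd of every 2 months.
March 2013: Sat Mar 23 2013.
Next: May 2013 → Thu May 23 2013.

Sat Mar 23 2013, Thu May 23 2013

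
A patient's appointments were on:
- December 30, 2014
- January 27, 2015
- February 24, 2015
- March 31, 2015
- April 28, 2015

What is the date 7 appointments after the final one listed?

November 24, 2015

All Tuesdays; the gaps (28, 28, 35, 28) vary with month length.
This is the last Tuesday of each month.
May 2015 ends with Tuesday May 26, 2015.
June 2015 ends with Tuesday June 30, 2015.
July 2015 ends with Tuesday July 28, 2015.
August 2015 ends with Tuesday August 25, 2015.
Last Tuesday of September 2015: September 29, 2015.
October 2015 ends with Tuesday October 27, 2015.
Last Tuesday of November 2015: November 24, 2015.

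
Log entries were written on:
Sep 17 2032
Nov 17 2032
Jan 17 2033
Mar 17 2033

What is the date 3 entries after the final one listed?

Sep 17 2033

Gaps: 61, 61, 59 days — not constant. Every event is on the 17th of the month.
Pattern: the 17th of every 2 months.
May 2033: May 17 2033.
Next: July 2033 → Jul 17 2033.
Next: September 2033 → Sep 17 2033.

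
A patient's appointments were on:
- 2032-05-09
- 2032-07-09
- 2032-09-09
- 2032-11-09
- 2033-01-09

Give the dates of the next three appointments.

2033-03-09, 2033-05-09, 2033-07-09

Each date is the 9th; the gaps (61, 62, 61, 61) track the month lengths.
The rule is the 9th of every 2 months.
March 2033: 2033-03-09.
Next: May 2033 → 2033-05-09.
July 2033: 2033-07-09.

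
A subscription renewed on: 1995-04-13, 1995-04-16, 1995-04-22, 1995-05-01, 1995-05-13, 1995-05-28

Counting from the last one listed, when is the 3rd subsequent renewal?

1995-07-30

Intervals are 3, 6, 9, 12, 15 days — an arithmetic progression with common difference 3.
Next gap: 18 days. 1995-05-28 + 18 days = 1995-06-15.
Next gap: 21 days. 1995-06-15 + 21 days = 1995-07-06.
Next gap: 24 days. 1995-07-06 + 24 days = 1995-07-30.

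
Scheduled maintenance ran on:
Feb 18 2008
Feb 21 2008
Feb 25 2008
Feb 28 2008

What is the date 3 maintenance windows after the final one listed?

Mar 10 2008

Gaps: 3, 4, 3 days — not constant, but cyclic with period 2.
The events fall on every Monday and Thursday.
Next Monday: Mar 3 2008.
The following Thursday is Mar 6 2008.
Next Monday: Mar 10 2008.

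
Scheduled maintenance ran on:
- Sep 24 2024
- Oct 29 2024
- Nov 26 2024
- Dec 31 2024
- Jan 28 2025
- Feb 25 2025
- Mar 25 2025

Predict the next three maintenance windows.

Apr 29 2025, May 27 2025, Jun 24 2025

Every date is a Tuesday; gaps 35, 28, 35, 28, 28, 28 days.
Each is the last Tuesday of its month (at least one falls on the 29th or later, ruling out '4th Tuesday').
Last Tuesday of April 2025: Apr 29 2025.
Last Tuesday of May 2025: May 27 2025.
Last Tuesday of June 2025: Jun 24 2025.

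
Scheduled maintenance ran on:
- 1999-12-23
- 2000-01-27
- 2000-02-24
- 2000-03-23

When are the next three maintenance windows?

Gaps: 35, 28, 28 days — a mix of 28 and 35. Every date is a Thursday.
Each is the 4th Thursday of its month.
April 2000 — 4th Thursday is 2000-04-27.
May 2000 — 4th Thursday is 2000-05-25.
4th Thursday of June 2000: 2000-06-22.

2000-04-27, 2000-05-25, 2000-06-22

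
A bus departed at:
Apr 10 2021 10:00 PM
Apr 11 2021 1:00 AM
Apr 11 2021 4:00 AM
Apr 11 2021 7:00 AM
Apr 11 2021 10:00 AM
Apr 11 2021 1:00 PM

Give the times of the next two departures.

Spacing: 3, 3, 3, 3, 3 h — constant 3 h.
Apr 11 2021 1:00 PM + 3 h = Apr 11 2021 4:00 PM.
Apr 11 2021 4:00 PM + 3 h = Apr 11 2021 7:00 PM.

Apr 11 2021 4:00 PM, Apr 11 2021 7:00 PM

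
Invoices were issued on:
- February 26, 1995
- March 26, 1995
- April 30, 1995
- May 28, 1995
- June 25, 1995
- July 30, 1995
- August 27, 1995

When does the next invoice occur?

Every date is a Sunday; gaps 28, 35, 28, 28, 35, 28 days.
Each is the last Sunday of its month (at least one falls on the 29th or later, ruling out '4th Sunday').
September 1995 ends with Sunday September 24, 1995.

September 24, 1995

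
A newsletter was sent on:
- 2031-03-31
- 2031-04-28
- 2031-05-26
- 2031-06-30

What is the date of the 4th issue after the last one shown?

2031-10-27

All Mondays; the gaps (28, 28, 35) vary with month length.
This is the last Monday of each month.
Last Monday of July 2031: 2031-07-28.
Last Monday of August 2031: 2031-08-25.
September 2031 ends with Monday 2031-09-29.
October 2031 ends with Monday 2031-10-27.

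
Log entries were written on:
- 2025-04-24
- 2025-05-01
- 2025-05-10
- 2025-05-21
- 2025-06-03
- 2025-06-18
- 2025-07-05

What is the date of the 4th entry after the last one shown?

The spacing grows by 2 each time: 7, 9, 11, 13, 15, 17 days.
Next gap: 19 days. 2025-07-05 + 19 days = 2025-07-24.
Next gap: 21 days. 2025-07-24 + 21 days = 2025-08-14.
Next gap: 23 days. 2025-08-14 + 23 days = 2025-09-06.
Next gap: 25 days. 2025-09-06 + 25 days = 2025-10-01.

2025-10-01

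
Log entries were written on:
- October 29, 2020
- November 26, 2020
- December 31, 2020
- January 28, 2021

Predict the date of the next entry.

These are Thursdays with 28, 35, 28-day gaps.
Each is the final Thursday of its month — October 29, 2020 is past the 28th, so '4th Thursday' doesn't fit.
February 2021 ends with Thursday February 25, 2021.

February 25, 2021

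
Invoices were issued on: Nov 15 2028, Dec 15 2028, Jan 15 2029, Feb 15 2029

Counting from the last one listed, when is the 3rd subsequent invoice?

May 15 2029

Each date is the 15th; the gaps (30, 31, 31) track the month lengths.
The rule is the 15th of each month.
March 2029: Mar 15 2029.
Next: April 2029 → Apr 15 2029.
May 2029: May 15 2029.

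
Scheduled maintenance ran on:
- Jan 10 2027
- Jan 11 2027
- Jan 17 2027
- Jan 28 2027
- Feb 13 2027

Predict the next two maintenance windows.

Mar 6 2027, Apr 1 2027

Intervals are 1, 6, 11, 16 days — an arithmetic progression with common difference 5.
Next gap: 21 days. Feb 13 2027 + 21 days = Mar 6 2027.
Next gap: 26 days. Mar 6 2027 + 26 days = Apr 1 2027.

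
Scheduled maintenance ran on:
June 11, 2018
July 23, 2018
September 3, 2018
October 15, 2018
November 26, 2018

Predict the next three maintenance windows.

Every event comes 42 days after the last (42, 42, 42, 42).
November 26, 2018 + 42 days = January 7, 2019.
January 7, 2019 + 42 days = February 18, 2019.
February 18, 2019 + 42 days = April 1, 2019.

January 7, 2019; February 18, 2019; April 1, 2019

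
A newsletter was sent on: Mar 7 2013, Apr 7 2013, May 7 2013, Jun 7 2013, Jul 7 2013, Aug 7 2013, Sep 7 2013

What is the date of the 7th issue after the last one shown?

Apr 7 2014

The day-of-month is always 7 (31, 30, 31, 30, 31, 31 days between events).
So this recurs on the 7th of each month.
Next: October 2013 → Oct 7 2013.
Next: November 2013 → Nov 7 2013.
Next: December 2013 → Dec 7 2013.
Next: January 2014 → Jan 7 2014.
February 2014: Feb 7 2014.
March 2014: Mar 7 2014.
Next: April 2014 → Apr 7 2014.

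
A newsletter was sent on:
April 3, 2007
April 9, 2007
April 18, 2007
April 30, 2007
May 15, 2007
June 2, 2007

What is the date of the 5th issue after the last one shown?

The spacing grows by 3 each time: 6, 9, 12, 15, 18 days.
Next gap: 21 days. June 2, 2007 + 21 days = June 23, 2007.
Next gap: 24 days. June 23, 2007 + 24 days = July 17, 2007.
Next gap: 27 days. July 17, 2007 + 27 days = August 13, 2007.
Next gap: 30 days. August 13, 2007 + 30 days = September 12, 2007.
Next gap: 33 days. September 12, 2007 + 33 days = October 15, 2007.

October 15, 2007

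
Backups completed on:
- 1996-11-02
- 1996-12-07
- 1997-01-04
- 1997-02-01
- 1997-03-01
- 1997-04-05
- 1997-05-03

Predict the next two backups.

All dates are Saturdays, 35, 28, 28, 28, 35, 28 days apart.
Specifically, the 1st Saturday of each month.
1st Saturday of June 1997: 1997-06-07.
1st Saturday of July 1997: 1997-07-05.

1997-06-07, 1997-07-05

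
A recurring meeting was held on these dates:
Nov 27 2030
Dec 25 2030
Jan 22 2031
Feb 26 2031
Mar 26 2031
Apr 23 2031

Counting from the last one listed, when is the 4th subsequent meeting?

Aug 27 2031

Gaps: 28, 28, 35, 28, 28 days — a mix of 28 and 35. Every date is a Wednesday.
Each is the 4th Wednesday of its month.
4th Wednesday of May 2031: May 28 2031.
June 2031 — 4th Wednesday is Jun 25 2031.
4th Wednesday of July 2031: Jul 23 2031.
August 2031 — 4th Wednesday is Aug 27 2031.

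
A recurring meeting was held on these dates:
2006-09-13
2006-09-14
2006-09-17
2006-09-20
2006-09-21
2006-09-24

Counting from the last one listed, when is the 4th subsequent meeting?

The gap pattern 1, 3, 3, 1, 3 repeats every 3 events.
These are the Wednesdays, Thursdays and Sundays of each week.
The following Wednesday is 2006-09-27.
The following Thursday is 2006-09-28.
The following Sunday is 2006-10-01.
The following Wednesday is 2006-10-04.

2006-10-04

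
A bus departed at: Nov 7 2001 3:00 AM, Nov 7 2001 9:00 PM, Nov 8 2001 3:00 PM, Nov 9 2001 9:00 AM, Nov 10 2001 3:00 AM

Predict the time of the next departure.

The interval is a steady 18 hours (18, 18, 18, 18).
Nov 10 2001 3:00 AM + 18 h = Nov 10 2001 9:00 PM.

Nov 10 2001 9:00 PM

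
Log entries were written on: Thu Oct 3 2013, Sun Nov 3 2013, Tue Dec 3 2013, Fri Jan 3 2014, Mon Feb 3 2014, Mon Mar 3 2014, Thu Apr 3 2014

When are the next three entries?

Sat May 3 2014, Tue Jun 3 2014, Thu Jul 3 2014

The day-of-month is always 3 (31, 30, 31, 31, 28, 31 days between events).
So this recurs on the 3rd of each month.
May 2014: Sat May 3 2014.
June 2014: Tue Jun 3 2014.
July 2014: Thu Jul 3 2014.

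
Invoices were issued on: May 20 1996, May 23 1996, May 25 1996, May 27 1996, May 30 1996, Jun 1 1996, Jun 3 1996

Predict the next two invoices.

Every event lands on a Monday or Thursday or Saturday (gaps cycle 3, 2, 2, 3, 2, 2).
So the schedule is: every Monday, Thursday and Saturday.
The following Thursday is Jun 6 1996.
The following Saturday is Jun 8 1996.

Jun 6 1996, Jun 8 1996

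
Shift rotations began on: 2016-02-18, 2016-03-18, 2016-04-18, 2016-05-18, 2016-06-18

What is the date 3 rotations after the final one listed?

The day-of-month is always 18 (29, 31, 30, 31 days between events).
So this recurs on the 18th of each month.
July 2016: 2016-07-18.
Next: August 2016 → 2016-08-18.
September 2016: 2016-09-18.

2016-09-18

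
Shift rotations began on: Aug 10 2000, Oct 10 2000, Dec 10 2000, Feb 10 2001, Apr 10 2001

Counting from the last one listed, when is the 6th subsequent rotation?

Each date is the 10th; the gaps (61, 61, 62, 59) track the month lengths.
The rule is the 10th of every 2 months.
June 2001: Jun 10 2001.
August 2001: Aug 10 2001.
Next: October 2001 → Oct 10 2001.
Next: December 2001 → Dec 10 2001.
Next: February 2002 → Feb 10 2002.
Next: April 2002 → Apr 10 2002.

Apr 10 2002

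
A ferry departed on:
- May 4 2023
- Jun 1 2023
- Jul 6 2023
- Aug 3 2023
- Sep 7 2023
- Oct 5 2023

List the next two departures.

Nov 2 2023, Dec 7 2023

All dates are Thursdays, 28, 35, 28, 35, 28 days apart.
Specifically, the 1st Thursday of each month.
November 2023 — 1st Thursday is Nov 2 2023.
December 2023 — 1st Thursday is Dec 7 2023.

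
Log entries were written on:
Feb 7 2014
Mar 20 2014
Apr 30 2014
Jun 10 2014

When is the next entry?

Jul 21 2014

Every event comes 41 days after the last (41, 41, 41).
Jun 10 2014 + 41 days = Jul 21 2014.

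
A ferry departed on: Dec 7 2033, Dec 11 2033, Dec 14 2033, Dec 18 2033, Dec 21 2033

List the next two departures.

Gaps: 4, 3, 4, 3 days — not constant, but cyclic with period 2.
The events fall on every Wednesday and Sunday.
Next Sunday: Dec 25 2033.
The following Wednesday is Dec 28 2033.

Dec 25 2033, Dec 28 2033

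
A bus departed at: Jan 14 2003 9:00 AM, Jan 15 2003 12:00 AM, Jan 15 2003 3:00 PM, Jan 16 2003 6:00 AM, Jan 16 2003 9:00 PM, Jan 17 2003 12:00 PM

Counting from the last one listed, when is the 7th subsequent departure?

Gaps: 15, 15, 15, 15, 15 hours — each event is 15 hours after the previous one.
Jan 17 2003 12:00 PM + 15 h = Jan 18 2003 3:00 AM.
Jan 18 2003 3:00 AM + 15 h = Jan 18 2003 6:00 PM.
Jan 18 2003 6:00 PM + 15 h = Jan 19 2003 9:00 AM.
Jan 19 2003 9:00 AM + 15 h = Jan 20 2003 12:00 AM.
Jan 20 2003 12:00 AM + 15 h = Jan 20 2003 3:00 PM.
Jan 20 2003 3:00 PM + 15 h = Jan 21 2003 6:00 AM.
Jan 21 2003 6:00 AM + 15 h = Jan 21 2003 9:00 PM.

Jan 21 2003 9:00 PM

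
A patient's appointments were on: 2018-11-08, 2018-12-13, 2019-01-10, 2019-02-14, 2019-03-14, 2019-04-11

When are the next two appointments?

2019-05-09, 2019-06-13

Gaps: 35, 28, 35, 28, 28 days — a mix of 28 and 35. Every date is a Thursday.
Each is the 2nd Thursday of its month.
May 2019 — 2nd Thursday is 2019-05-09.
2nd Thursday of June 2019: 2019-06-13.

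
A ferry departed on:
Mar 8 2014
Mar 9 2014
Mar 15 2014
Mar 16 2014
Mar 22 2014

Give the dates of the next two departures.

Every event lands on a Saturday or Sunday (gaps cycle 1, 6, 1, 6).
So the schedule is: every Saturday and Sunday.
Next Sunday: Mar 23 2014.
The following Saturday is Mar 29 2014.

Mar 23 2014, Mar 29 2014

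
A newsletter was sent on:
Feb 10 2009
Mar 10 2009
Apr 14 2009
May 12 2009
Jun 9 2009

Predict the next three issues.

Jul 14 2009, Aug 11 2009, Sep 8 2009

All dates are Tuesdays, 28, 35, 28, 28 days apart.
Specifically, the 2nd Tuesday of each month.
2nd Tuesday of July 2009: Jul 14 2009.
August 2009 — 2nd Tuesday is Aug 11 2009.
2nd Tuesday of September 2009: Sep 8 2009.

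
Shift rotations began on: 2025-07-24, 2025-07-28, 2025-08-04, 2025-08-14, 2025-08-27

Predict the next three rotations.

2025-09-12, 2025-10-01, 2025-10-23

Intervals are 4, 7, 10, 13 days — an arithmetic progression with common difference 3.
Next gap: 16 days. 2025-08-27 + 16 days = 2025-09-12.
Next gap: 19 days. 2025-09-12 + 19 days = 2025-10-01.
Next gap: 22 days. 2025-10-01 + 22 days = 2025-10-23.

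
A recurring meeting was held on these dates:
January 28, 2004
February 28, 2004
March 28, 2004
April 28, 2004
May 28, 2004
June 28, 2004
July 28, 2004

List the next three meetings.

The day-of-month is always 28 (31, 29, 31, 30, 31, 30 days between events).
So this recurs on the 28th of each month.
Next: August 2004 → August 28, 2004.
September 2004: September 28, 2004.
October 2004: October 28, 2004.

August 28, 2004; September 28, 2004; October 28, 2004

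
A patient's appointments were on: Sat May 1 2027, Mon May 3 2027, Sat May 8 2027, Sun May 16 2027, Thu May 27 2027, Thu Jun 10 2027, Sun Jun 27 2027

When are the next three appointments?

Sat Jul 17 2027, Mon Aug 9 2027, Sat Sep 4 2027

Gaps: 2, 5, 8, 11, 14, 17 days — each gap is 3 larger than the previous one.
Next gap: 20 days. Sun Jun 27 2027 + 20 days = Sat Jul 17 2027.
Next gap: 23 days. Sat Jul 17 2027 + 23 days = Mon Aug 9 2027.
Next gap: 26 days. Mon Aug 9 2027 + 26 days = Sat Sep 4 2027.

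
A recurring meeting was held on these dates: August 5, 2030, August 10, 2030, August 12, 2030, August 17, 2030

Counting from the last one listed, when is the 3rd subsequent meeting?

August 26, 2030

The gap pattern 5, 2, 5 repeats every 2 events.
These are the Mondays and Saturdays of each week.
The following Monday is August 19, 2030.
Next Saturday: August 24, 2030.
Next Monday: August 26, 2030.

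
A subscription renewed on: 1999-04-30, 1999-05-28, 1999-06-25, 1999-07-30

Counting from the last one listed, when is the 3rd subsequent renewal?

Every date is a Friday; gaps 28, 28, 35 days.
Each is the last Friday of its month (at least one falls on the 29th or later, ruling out '4th Friday').
August 1999 ends with Friday 1999-08-27.
Last Friday of September 1999: 1999-09-24.
Last Friday of October 1999: 1999-10-29.

1999-10-29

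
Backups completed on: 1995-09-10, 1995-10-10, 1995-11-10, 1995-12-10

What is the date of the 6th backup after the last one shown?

Each date is the 10th; the gaps (30, 31, 30) track the month lengths.
The rule is the 10th of each month.
Next: January 1996 → 1996-01-10.
Next: February 1996 → 1996-02-10.
Next: March 1996 → 1996-03-10.
Next: April 1996 → 1996-04-10.
Next: May 1996 → 1996-05-10.
June 1996: 1996-06-10.

1996-06-10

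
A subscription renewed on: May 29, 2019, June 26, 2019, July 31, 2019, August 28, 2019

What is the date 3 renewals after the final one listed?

These are Wednesdays with 28, 35, 28-day gaps.
Each is the final Wednesday of its month — May 29, 2019 is past the 28th, so '4th Wednesday' doesn't fit.
Last Wednesday of September 2019: September 25, 2019.
October 2019 ends with Wednesday October 30, 2019.
November 2019 ends with Wednesday November 27, 2019.

November 27, 2019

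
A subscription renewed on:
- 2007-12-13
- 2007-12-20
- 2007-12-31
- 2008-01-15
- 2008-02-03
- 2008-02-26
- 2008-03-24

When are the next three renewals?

2008-04-24, 2008-05-29, 2008-07-07

Gaps: 7, 11, 15, 19, 23, 27 days — each gap is 4 larger than the previous one.
Next gap: 31 days. 2008-03-24 + 31 days = 2008-04-24.
Next gap: 35 days. 2008-04-24 + 35 days = 2008-05-29.
Next gap: 39 days. 2008-05-29 + 39 days = 2008-07-07.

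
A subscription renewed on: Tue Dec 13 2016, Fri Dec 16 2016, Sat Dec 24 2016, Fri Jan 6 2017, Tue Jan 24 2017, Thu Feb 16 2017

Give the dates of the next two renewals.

Thu Mar 16 2017, Tue Apr 18 2017

Gaps: 3, 8, 13, 18, 23 days — each gap is 5 larger than the previous one.
Next gap: 28 days. Thu Feb 16 2017 + 28 days = Thu Mar 16 2017.
Next gap: 33 days. Thu Mar 16 2017 + 33 days = Tue Apr 18 2017.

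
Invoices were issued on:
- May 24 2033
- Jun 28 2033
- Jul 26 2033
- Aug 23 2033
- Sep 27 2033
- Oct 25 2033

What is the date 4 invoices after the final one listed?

Feb 28 2034

All dates are Tuesdays, 35, 28, 28, 35, 28 days apart.
Specifically, the 4th Tuesday of each month.
4th Tuesday of November 2033: Nov 22 2033.
4th Tuesday of December 2033: Dec 27 2033.
4th Tuesday of January 2034: Jan 24 2034.
February 2034 — 4th Tuesday is Feb 28 2034.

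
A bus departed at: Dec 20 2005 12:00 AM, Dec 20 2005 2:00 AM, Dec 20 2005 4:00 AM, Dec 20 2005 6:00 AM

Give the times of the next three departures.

Gaps: 2, 2, 2 hours — each event is 2 hours after the previous one.
Dec 20 2005 6:00 AM + 2 h = Dec 20 2005 8:00 AM.
Dec 20 2005 8:00 AM + 2 h = Dec 20 2005 10:00 AM.
Dec 20 2005 10:00 AM + 2 h = Dec 20 2005 12:00 PM.

Dec 20 2005 8:00 AM, Dec 20 2005 10:00 AM, Dec 20 2005 12:00 PM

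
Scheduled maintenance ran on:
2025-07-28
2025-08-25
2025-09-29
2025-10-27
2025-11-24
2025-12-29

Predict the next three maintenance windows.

All Mondays; the gaps (28, 35, 28, 28, 35) vary with month length.
This is the last Monday of each month.
January 2026 ends with Monday 2026-01-26.
February 2026 ends with Monday 2026-02-23.
Last Monday of March 2026: 2026-03-30.

2026-01-26, 2026-02-23, 2026-03-30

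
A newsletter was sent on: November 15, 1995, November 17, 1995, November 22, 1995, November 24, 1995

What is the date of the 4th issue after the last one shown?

Gaps: 2, 5, 2 days — not constant, but cyclic with period 2.
The events fall on every Wednesday and Friday.
Next Wednesday: November 29, 1995.
The following Friday is December 1, 1995.
Next Wednesday: December 6, 1995.
The following Friday is December 8, 1995.

December 8, 1995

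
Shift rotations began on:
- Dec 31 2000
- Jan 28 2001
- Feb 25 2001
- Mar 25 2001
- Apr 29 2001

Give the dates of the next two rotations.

May 27 2001, Jun 24 2001

All Sundays; the gaps (28, 28, 28, 35) vary with month length.
This is the last Sunday of each month.
May 2001 ends with Sunday May 27 2001.
Last Sunday of June 2001: Jun 24 2001.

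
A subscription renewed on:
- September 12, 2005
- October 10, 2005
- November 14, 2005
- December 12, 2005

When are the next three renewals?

Gaps: 28, 35, 28 days — a mix of 28 and 35. Every date is a Monday.
Each is the 2nd Monday of its month.
January 2006 — 2nd Monday is January 9, 2006.
February 2006 — 2nd Monday is February 13, 2006.
March 2006 — 2nd Monday is March 13, 2006.

January 9, 2006; February 13, 2006; March 13, 2006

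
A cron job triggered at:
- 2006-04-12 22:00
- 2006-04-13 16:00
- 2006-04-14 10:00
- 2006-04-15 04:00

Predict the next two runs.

2006-04-15 22:00, 2006-04-16 16:00

Gaps: 18, 18, 18 hours — each event is 18 hours after the previous one.
2006-04-15 04:00 + 18 h = 2006-04-15 22:00.
2006-04-15 22:00 + 18 h = 2006-04-16 16:00.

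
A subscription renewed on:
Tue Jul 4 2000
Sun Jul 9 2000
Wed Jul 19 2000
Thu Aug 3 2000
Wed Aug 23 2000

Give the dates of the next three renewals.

Sun Sep 17 2000, Tue Oct 17 2000, Tue Nov 21 2000

Gaps: 5, 10, 15, 20 days — each gap is 5 larger than the previous one.
Next gap: 25 days. Wed Aug 23 2000 + 25 days = Sun Sep 17 2000.
Next gap: 30 days. Sun Sep 17 2000 + 30 days = Tue Oct 17 2000.
Next gap: 35 days. Tue Oct 17 2000 + 35 days = Tue Nov 21 2000.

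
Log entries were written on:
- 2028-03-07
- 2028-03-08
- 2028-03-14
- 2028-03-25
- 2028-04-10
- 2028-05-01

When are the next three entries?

2028-05-27, 2028-06-27, 2028-08-02

The spacing grows by 5 each time: 1, 6, 11, 16, 21 days.
Next gap: 26 days. 2028-05-01 + 26 days = 2028-05-27.
Next gap: 31 days. 2028-05-27 + 31 days = 2028-06-27.
Next gap: 36 days. 2028-06-27 + 36 days = 2028-08-02.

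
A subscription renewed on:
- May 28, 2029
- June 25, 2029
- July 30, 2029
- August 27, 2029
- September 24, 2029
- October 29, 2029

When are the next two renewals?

November 26, 2029; December 31, 2029

Every date is a Monday; gaps 28, 35, 28, 28, 35 days.
Each is the last Monday of its month (at least one falls on the 29th or later, ruling out '4th Monday').
November 2029 ends with Monday November 26, 2029.
Last Monday of December 2029: December 31, 2029.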